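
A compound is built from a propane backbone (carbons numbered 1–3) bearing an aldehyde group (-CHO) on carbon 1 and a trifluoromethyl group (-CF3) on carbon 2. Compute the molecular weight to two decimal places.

Atom tally by fragment:
  OHCCH2 → C:2 H:3 O:1
  CH(CF3) → C:2 H:1 F:3
  CH3 → C:1 H:3
Element totals:
  C: 5
  H: 7
  F: 3
  O: 1
Molecular formula: C5H7F3O.
  M = 5(12.011) + 7(1.008) + 3(18.998) + 15.999
    = 60.055 + 7.056 + 56.994 + 15.999 = 140.104

140.10 g/mol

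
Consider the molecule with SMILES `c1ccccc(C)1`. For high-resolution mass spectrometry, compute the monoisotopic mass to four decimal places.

92.0626

Atom tally by fragment:
  benzene ring core → C:6 H:6
  (− 1 ring H displaced by substituents)
  + CH3 → C:1 H:3
Element totals:
  C: 7
  H: 8
Molecular formula: C7H8.
  M = 7(12.0) + 8(1.007825)
    = 84.000000 + 8.062600 = 92.062600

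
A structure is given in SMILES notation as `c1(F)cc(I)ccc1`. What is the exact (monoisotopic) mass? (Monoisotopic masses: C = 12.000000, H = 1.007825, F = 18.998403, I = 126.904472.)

221.9342

Atom tally by fragment:
  benzene ring core → C:6 H:6
  (− 2 ring H displaced by substituents)
  + F → F:1
  + I → I:1
Element totals:
  C: 6
  H: 4
  F: 1
  I: 1
Molecular formula: C6H4FI.
  M = 6(12.0) + 4(1.007825) + 18.998403 + 126.904472
    = 72.000000 + 4.031300 + 18.998403 + 126.904472 = 221.934175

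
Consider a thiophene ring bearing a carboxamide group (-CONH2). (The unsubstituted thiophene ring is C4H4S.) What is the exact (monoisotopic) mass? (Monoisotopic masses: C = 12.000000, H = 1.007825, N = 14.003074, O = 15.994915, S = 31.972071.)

Atom tally by fragment:
  thiophene ring core → C:4 H:4 S:1
  (− 1 ring H displaced by substituents)
  + CONH2 → C:1 H:2 O:1 N:1
Element totals:
  C: 5
  H: 5
  N: 1
  O: 1
  S: 1
Molecular formula: C5H5NOS.
  M = 5(12.0) + 5(1.007825) + 14.003074 + 15.994915 + 31.972071
    = 60.000000 + 5.039125 + 14.003074 + 15.994915 + 31.972071 = 127.009185

127.0092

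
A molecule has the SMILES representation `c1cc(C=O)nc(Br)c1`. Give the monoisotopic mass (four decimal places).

184.9476

Atom tally by fragment:
  pyridine ring core → C:5 H:5 N:1
  (− 2 ring H displaced by substituents)
  + CHO → C:1 H:1 O:1
  + Br → Br:1
Element totals:
  C: 6
  H: 4
  Br: 1
  N: 1
  O: 1
Molecular formula: C6H4BrNO.
  M = 6(12.0) + 4(1.007825) + 78.918338 + 14.003074 + 15.994915
    = 72.000000 + 4.031300 + 78.918338 + 14.003074 + 15.994915 = 184.947627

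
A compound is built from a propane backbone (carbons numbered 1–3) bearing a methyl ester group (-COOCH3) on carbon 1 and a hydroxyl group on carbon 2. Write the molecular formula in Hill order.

Atom tally by fragment:
  CH3OOCCH2 → C:3 H:5 O:2
  CH(OH) → C:1 H:2 O:1
  CH3 → C:1 H:3
Element totals:
  C: 5
  H: 10
  O: 3

C5H10O3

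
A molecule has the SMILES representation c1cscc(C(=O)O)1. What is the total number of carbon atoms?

5

Atom tally by fragment:
  thiophene ring core → C:4 H:4 S:1
  (− 1 ring H displaced by substituents)
  + COOH → C:1 H:1 O:2
Element totals:
  C: 5
  H: 4
  O: 2
  S: 1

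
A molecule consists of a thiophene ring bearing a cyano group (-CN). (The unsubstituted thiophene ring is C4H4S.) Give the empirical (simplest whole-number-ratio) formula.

C5H3NS

Atom tally by fragment:
  thiophene ring core → C:4 H:4 S:1
  (− 1 ring H displaced by substituents)
  + CN → C:1 N:1
Element totals:
  C: 5
  H: 3
  N: 1
  S: 1
Molecular formula: C5H3NS.
gcd of subscripts (5, 3, 1, 1) = 1, so the empirical formula equals the molecular formula.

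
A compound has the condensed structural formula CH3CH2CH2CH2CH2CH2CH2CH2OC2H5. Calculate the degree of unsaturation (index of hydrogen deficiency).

0

Element totals:
  C: 10
  H: 22
  O: 1
Molecular formula: C10H22O.
DoU = (2C + 2 + N − H − X) / 2 = (2·10 + 2 + 0 − 22 − 0) / 2 = 0.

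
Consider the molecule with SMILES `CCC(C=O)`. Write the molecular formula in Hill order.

Atom tally by fragment:
  CH3 → C:1 H:3
  CH2 → C:1 H:2
  CH2CHO → C:2 H:3 O:1
Element totals:
  C: 4
  H: 8
  O: 1

C4H8O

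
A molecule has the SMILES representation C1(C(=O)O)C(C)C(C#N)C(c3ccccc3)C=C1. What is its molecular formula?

C15H15NO2

Atom tally by fragment:
  cyclohexene ring core → C:6 H:10
  (− 4 ring H displaced by substituents)
  + COOH → C:1 H:1 O:2
  + CH3 → C:1 H:3
  + CN → C:1 N:1
  + C6H5 → C:6 H:5
Element totals:
  C: 15
  H: 15
  N: 1
  O: 2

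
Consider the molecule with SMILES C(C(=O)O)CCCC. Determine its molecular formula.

C6H12O2

Atom tally by fragment:
  HOOCCH2 → C:2 H:3 O:2
  CH2 → C:1 H:2
  CH2 → C:1 H:2
  CH2 → C:1 H:2
  CH3 → C:1 H:3
Element totals:
  C: 6
  H: 12
  O: 2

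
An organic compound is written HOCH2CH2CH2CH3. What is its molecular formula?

C4H10O

Atom tally by fragment:
  HOCH2 → C:1 H:3 O:1
  CH2 → C:1 H:2
  CH2 → C:1 H:2
  CH3 → C:1 H:3
Element totals:
  C: 4
  H: 10
  O: 1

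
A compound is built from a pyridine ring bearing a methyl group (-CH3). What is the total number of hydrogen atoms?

Atom tally by fragment:
  pyridine ring core → C:5 H:5 N:1
  (− 1 ring H displaced by substituents)
  + CH3 → C:1 H:3
Element totals:
  C: 6
  H: 7
  N: 1

7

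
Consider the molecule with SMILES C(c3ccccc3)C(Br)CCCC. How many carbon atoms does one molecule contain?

Atom tally by fragment:
  C6H5CH2 → C:7 H:7
  CH(Br) → C:1 H:1 Br:1
  CH2 → C:1 H:2
  CH2 → C:1 H:2
  CH2 → C:1 H:2
  CH3 → C:1 H:3
Element totals:
  C: 12
  H: 17
  Br: 1

12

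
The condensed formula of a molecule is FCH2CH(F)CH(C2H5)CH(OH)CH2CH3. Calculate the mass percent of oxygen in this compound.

9.63%

Element totals:
  C: 8
  H: 16
  F: 2
  O: 1
Molecular formula: C8H16F2O.
Molar mass = 166.211 g/mol.
Mass from O: 1 × 15.999 = 15.999 g/mol.
%O = 15.999 / 166.211 × 100 = 9.63%.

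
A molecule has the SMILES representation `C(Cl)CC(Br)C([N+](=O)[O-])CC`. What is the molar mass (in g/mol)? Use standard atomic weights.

244.51 g/mol

Atom tally by fragment:
  ClCH2 → C:1 H:2 Cl:1
  CH2 → C:1 H:2
  CH(Br) → C:1 H:1 Br:1
  CH(NO2) → C:1 H:1 N:1 O:2
  CH2 → C:1 H:2
  CH3 → C:1 H:3
Element totals:
  C: 6
  H: 11
  Br: 1
  Cl: 1
  N: 1
  O: 2
Molecular formula: C6H11BrClNO2.
  M = 6(12.011) + 11(1.008) + 79.904 + 35.45 + 14.007 + 2(15.999)
    = 72.066 + 11.088 + 79.904 + 35.450 + 14.007 + 31.998 = 244.513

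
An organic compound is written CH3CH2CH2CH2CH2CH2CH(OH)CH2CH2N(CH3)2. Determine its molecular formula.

Atom tally by fragment:
  CH3 → C:1 H:3
  CH2 → C:1 H:2
  CH2 → C:1 H:2
  CH2 → C:1 H:2
  CH2 → C:1 H:2
  CH2 → C:1 H:2
  CH(OH) → C:1 H:2 O:1
  CH2 → C:1 H:2
  CH2N(CH3)2 → C:3 H:8 N:1
Element totals:
  C: 11
  H: 25
  N: 1
  O: 1

C11H25NO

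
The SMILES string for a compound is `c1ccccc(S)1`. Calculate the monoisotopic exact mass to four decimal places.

Atom tally by fragment:
  benzene ring core → C:6 H:6
  (− 1 ring H displaced by substituents)
  + SH → S:1 H:1
Element totals:
  C: 6
  H: 6
  S: 1
Molecular formula: C6H6S.
  M = 6(12.0) + 6(1.007825) + 31.972071
    = 72.000000 + 6.046950 + 31.972071 = 110.019021

110.0190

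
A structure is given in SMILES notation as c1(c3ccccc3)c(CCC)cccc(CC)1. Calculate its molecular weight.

Atom tally by fragment:
  benzene ring core → C:6 H:6
  (− 3 ring H displaced by substituents)
  + C6H5 → C:6 H:5
  + CH2CH2CH3 → C:3 H:7
  + C2H5 → C:2 H:5
Element totals:
  C: 17
  H: 20
Molecular formula: C17H20.
  M = 17(12.011) + 20(1.008)
    = 204.187 + 20.160 = 224.347

224.35 g/mol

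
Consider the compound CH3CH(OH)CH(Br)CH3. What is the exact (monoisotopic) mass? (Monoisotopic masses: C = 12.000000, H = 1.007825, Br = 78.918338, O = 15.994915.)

151.9837

Atom tally by fragment:
  CH3 → C:1 H:3
  CH(OH) → C:1 H:2 O:1
  CH(Br) → C:1 H:1 Br:1
  CH3 → C:1 H:3
Element totals:
  C: 4
  H: 9
  Br: 1
  O: 1
Molecular formula: C4H9BrO.
  M = 4(12.0) + 9(1.007825) + 78.918338 + 15.994915
    = 48.000000 + 9.070425 + 78.918338 + 15.994915 = 151.983678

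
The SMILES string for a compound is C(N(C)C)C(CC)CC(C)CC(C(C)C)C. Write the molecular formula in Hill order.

Atom tally by fragment:
  (CH3)2NCH2 → C:3 H:8 N:1
  CH(C2H5) → C:3 H:6
  CH2 → C:1 H:2
  CH(CH3) → C:2 H:4
  CH2 → C:1 H:2
  CH(CH(CH3)2) → C:4 H:8
  CH3 → C:1 H:3
Element totals:
  C: 15
  H: 33
  N: 1

C15H33N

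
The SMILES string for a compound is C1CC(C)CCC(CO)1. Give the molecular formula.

Atom tally by fragment:
  cyclohexane ring core → C:6 H:12
  (− 2 ring H displaced by substituents)
  + CH3 → C:1 H:3
  + CH2OH → C:1 H:3 O:1
Element totals:
  C: 8
  H: 16
  O: 1

C8H16O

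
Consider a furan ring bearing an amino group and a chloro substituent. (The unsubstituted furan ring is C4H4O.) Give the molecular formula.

Atom tally by fragment:
  furan ring core → C:4 H:4 O:1
  (− 2 ring H displaced by substituents)
  + NH2 → N:1 H:2
  + Cl → Cl:1
Element totals:
  C: 4
  H: 4
  Cl: 1
  N: 1
  O: 1

C4H4ClNO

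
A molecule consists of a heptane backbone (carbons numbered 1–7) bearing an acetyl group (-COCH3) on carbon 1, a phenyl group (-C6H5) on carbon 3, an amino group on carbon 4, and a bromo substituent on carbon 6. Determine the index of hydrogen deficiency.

Atom tally by fragment:
  CH3COCH2 → C:3 H:5 O:1
  CH2 → C:1 H:2
  CH(C6H5) → C:7 H:6
  CH(NH2) → C:1 H:3 N:1
  CH2 → C:1 H:2
  CH(Br) → C:1 H:1 Br:1
  CH3 → C:1 H:3
Element totals:
  C: 15
  H: 22
  Br: 1
  N: 1
  O: 1
Molecular formula: C15H22BrNO.
DoU = (2C + 2 + N − H − X) / 2 = (2·15 + 2 + 1 − 22 − 1) / 2 = 5.

5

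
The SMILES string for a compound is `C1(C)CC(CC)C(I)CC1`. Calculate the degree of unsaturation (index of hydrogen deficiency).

1

Atom tally by fragment:
  cyclohexane ring core → C:6 H:12
  (− 3 ring H displaced by substituents)
  + CH3 → C:1 H:3
  + C2H5 → C:2 H:5
  + I → I:1
Element totals:
  C: 9
  H: 17
  I: 1
Molecular formula: C9H17I.
DoU = (2C + 2 + N − H − X) / 2 = (2·9 + 2 + 0 − 17 − 1) / 2 = 1.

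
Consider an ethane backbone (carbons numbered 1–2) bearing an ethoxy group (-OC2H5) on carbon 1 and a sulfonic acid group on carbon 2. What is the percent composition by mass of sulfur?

Atom tally by fragment:
  C2H5OCH2 → C:3 H:7 O:1
  CH2SO3H → C:1 H:3 S:1 O:3
Element totals:
  C: 4
  H: 10
  O: 4
  S: 1
Molecular formula: C4H10O4S.
Molar mass = 154.180 g/mol.
Mass from S: 1 × 32.06 = 32.060 g/mol.
%S = 32.060 / 154.180 × 100 = 20.79%.

20.79%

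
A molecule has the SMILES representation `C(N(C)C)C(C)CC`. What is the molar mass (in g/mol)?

Atom tally by fragment:
  (CH3)2NCH2 → C:3 H:8 N:1
  CH(CH3) → C:2 H:4
  CH2 → C:1 H:2
  CH3 → C:1 H:3
Element totals:
  C: 7
  H: 17
  N: 1
Molecular formula: C7H17N.
  M = 7(12.011) + 17(1.008) + 14.007
    = 84.077 + 17.136 + 14.007 = 115.220

115.22 g/mol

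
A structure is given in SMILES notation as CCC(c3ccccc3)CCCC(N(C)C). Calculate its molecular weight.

Atom tally by fragment:
  CH3 → C:1 H:3
  CH2 → C:1 H:2
  CH(C6H5) → C:7 H:6
  CH2 → C:1 H:2
  CH2 → C:1 H:2
  CH2 → C:1 H:2
  CH2N(CH3)2 → C:3 H:8 N:1
Element totals:
  C: 15
  H: 25
  N: 1
Molecular formula: C15H25N.
  M = 15(12.011) + 25(1.008) + 14.007
    = 180.165 + 25.200 + 14.007 = 219.372

219.37 g/mol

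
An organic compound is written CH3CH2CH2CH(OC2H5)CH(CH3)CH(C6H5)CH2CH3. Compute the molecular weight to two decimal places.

Atom tally by fragment:
  CH3 → C:1 H:3
  CH2 → C:1 H:2
  CH2 → C:1 H:2
  CH(OC2H5) → C:3 H:6 O:1
  CH(CH3) → C:2 H:4
  CH(C6H5) → C:7 H:6
  CH2 → C:1 H:2
  CH3 → C:1 H:3
Element totals:
  C: 17
  H: 28
  O: 1
Molecular formula: C17H28O.
  M = 17(12.011) + 28(1.008) + 15.999
    = 204.187 + 28.224 + 15.999 = 248.410

248.41 g/mol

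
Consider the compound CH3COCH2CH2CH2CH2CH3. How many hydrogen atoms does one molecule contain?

14

Atom tally by fragment:
  CH3COCH2 → C:3 H:5 O:1
  CH2 → C:1 H:2
  CH2 → C:1 H:2
  CH2 → C:1 H:2
  CH3 → C:1 H:3
Element totals:
  C: 7
  H: 14
  O: 1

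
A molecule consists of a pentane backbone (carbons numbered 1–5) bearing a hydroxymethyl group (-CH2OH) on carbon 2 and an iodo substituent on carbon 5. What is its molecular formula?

C6H13IO

Atom tally by fragment:
  CH3 → C:1 H:3
  CH(CH2OH) → C:2 H:4 O:1
  CH2 → C:1 H:2
  CH2 → C:1 H:2
  CH2I → C:1 H:2 I:1
Element totals:
  C: 6
  H: 13
  I: 1
  O: 1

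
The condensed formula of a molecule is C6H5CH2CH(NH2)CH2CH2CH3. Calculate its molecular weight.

Atom tally by fragment:
  C6H5CH2 → C:7 H:7
  CH(NH2) → C:1 H:3 N:1
  CH2 → C:1 H:2
  CH2 → C:1 H:2
  CH3 → C:1 H:3
Element totals:
  C: 11
  H: 17
  N: 1
Molecular formula: C11H17N.
  M = 11(12.011) + 17(1.008) + 14.007
    = 132.121 + 17.136 + 14.007 = 163.264

163.26 g/mol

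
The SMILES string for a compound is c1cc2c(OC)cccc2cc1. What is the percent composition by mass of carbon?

Atom tally by fragment:
  naphthalene ring system core → C:10 H:8
  (− 1 ring H displaced by substituents)
  + OCH3 → C:1 H:3 O:1
Element totals:
  C: 11
  H: 10
  O: 1
Molecular formula: C11H10O.
Molar mass = 158.200 g/mol.
Mass from C: 11 × 12.011 = 132.121 g/mol.
%C = 132.121 / 158.200 × 100 = 83.52%.

83.52%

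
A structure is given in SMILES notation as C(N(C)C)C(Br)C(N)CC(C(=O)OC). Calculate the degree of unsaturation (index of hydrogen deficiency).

1

Atom tally by fragment:
  (CH3)2NCH2 → C:3 H:8 N:1
  CH(Br) → C:1 H:1 Br:1
  CH(NH2) → C:1 H:3 N:1
  CH2 → C:1 H:2
  CH2COOCH3 → C:3 H:5 O:2
Element totals:
  C: 9
  H: 19
  Br: 1
  N: 2
  O: 2
Molecular formula: C9H19BrN2O2.
DoU = (2C + 2 + N − H − X) / 2 = (2·9 + 2 + 2 − 19 − 1) / 2 = 1.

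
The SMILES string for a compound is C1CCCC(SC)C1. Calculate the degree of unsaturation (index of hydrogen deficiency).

1

Atom tally by fragment:
  cyclohexane ring core → C:6 H:12
  (− 1 ring H displaced by substituents)
  + SCH3 → C:1 H:3 S:1
Element totals:
  C: 7
  H: 14
  S: 1
Molecular formula: C7H14S.
DoU = (2C + 2 + N − H − X) / 2 = (2·7 + 2 + 0 − 14 − 0) / 2 = 1.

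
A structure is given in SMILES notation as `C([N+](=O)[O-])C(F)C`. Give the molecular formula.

Atom tally by fragment:
  O2NCH2 → C:1 H:2 N:1 O:2
  CH(F) → C:1 H:1 F:1
  CH3 → C:1 H:3
Element totals:
  C: 3
  H: 6
  F: 1
  N: 1
  O: 2

C3H6FNO2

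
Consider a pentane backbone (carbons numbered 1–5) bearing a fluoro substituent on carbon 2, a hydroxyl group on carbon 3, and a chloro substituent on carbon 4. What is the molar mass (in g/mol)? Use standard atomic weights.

Atom tally by fragment:
  CH3 → C:1 H:3
  CH(F) → C:1 H:1 F:1
  CH(OH) → C:1 H:2 O:1
  CH(Cl) → C:1 H:1 Cl:1
  CH3 → C:1 H:3
Element totals:
  C: 5
  H: 10
  Cl: 1
  F: 1
  O: 1
Molecular formula: C5H10ClFO.
  M = 5(12.011) + 10(1.008) + 35.45 + 18.998 + 15.999
    = 60.055 + 10.080 + 35.450 + 18.998 + 15.999 = 140.582

140.58 g/mol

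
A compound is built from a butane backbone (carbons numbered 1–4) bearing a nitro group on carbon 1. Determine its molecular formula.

C4H9NO2

Atom tally by fragment:
  O2NCH2 → C:1 H:2 N:1 O:2
  CH2 → C:1 H:2
  CH2 → C:1 H:2
  CH3 → C:1 H:3
Element totals:
  C: 4
  H: 9
  N: 1
  O: 2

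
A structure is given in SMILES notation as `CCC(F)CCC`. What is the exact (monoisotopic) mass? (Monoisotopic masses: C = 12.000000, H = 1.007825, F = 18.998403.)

Atom tally by fragment:
  CH3 → C:1 H:3
  CH2 → C:1 H:2
  CH(F) → C:1 H:1 F:1
  CH2 → C:1 H:2
  CH2 → C:1 H:2
  CH3 → C:1 H:3
Element totals:
  C: 6
  H: 13
  F: 1
Molecular formula: C6H13F.
  M = 6(12.0) + 13(1.007825) + 18.998403
    = 72.000000 + 13.101725 + 18.998403 = 104.100128

104.1001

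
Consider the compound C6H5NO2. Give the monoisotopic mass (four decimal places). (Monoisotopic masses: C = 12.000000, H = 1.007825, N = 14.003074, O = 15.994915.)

Atom tally by fragment:
  benzene ring core → C:6 H:6
  (− 1 ring H displaced by substituents)
  + NO2 → N:1 O:2
Element totals:
  C: 6
  H: 5
  N: 1
  O: 2
Molecular formula: C6H5NO2.
  M = 6(12.0) + 5(1.007825) + 14.003074 + 2(15.994915)
    = 72.000000 + 5.039125 + 14.003074 + 31.989830 = 123.032029

123.0320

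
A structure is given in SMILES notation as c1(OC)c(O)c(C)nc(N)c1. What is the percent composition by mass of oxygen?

Atom tally by fragment:
  pyridine ring core → C:5 H:5 N:1
  (− 4 ring H displaced by substituents)
  + OCH3 → C:1 H:3 O:1
  + OH → O:1 H:1
  + CH3 → C:1 H:3
  + NH2 → N:1 H:2
Element totals:
  C: 7
  H: 10
  N: 2
  O: 2
Molecular formula: C7H10N2O2.
Molar mass = 154.169 g/mol.
Mass from O: 2 × 15.999 = 31.998 g/mol.
%O = 31.998 / 154.169 × 100 = 20.76%.

20.76%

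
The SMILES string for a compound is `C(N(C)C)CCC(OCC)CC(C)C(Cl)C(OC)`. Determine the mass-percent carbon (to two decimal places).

Atom tally by fragment:
  (CH3)2NCH2 → C:3 H:8 N:1
  CH2 → C:1 H:2
  CH2 → C:1 H:2
  CH(OC2H5) → C:3 H:6 O:1
  CH2 → C:1 H:2
  CH(CH3) → C:2 H:4
  CH(Cl) → C:1 H:1 Cl:1
  CH2OCH3 → C:2 H:5 O:1
Element totals:
  C: 14
  H: 30
  Cl: 1
  N: 1
  O: 2
Molecular formula: C14H30ClNO2.
Molar mass = 279.849 g/mol.
Mass from C: 14 × 12.011 = 168.154 g/mol.
%C = 168.154 / 279.849 × 100 = 60.09%.

60.09%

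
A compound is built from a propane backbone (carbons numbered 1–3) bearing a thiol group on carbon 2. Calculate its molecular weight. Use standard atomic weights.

76.16 g/mol

Atom tally by fragment:
  CH3 → C:1 H:3
  CH(SH) → C:1 H:2 S:1
  CH3 → C:1 H:3
Element totals:
  C: 3
  H: 8
  S: 1
Molecular formula: C3H8S.
  M = 3(12.011) + 8(1.008) + 32.06
    = 36.033 + 8.064 + 32.060 = 76.157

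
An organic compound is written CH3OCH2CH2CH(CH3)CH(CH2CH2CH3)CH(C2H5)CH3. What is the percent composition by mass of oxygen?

Atom tally by fragment:
  CH3OCH2 → C:2 H:5 O:1
  CH2 → C:1 H:2
  CH(CH3) → C:2 H:4
  CH(CH2CH2CH3) → C:4 H:8
  CH(C2H5) → C:3 H:6
  CH3 → C:1 H:3
Element totals:
  C: 13
  H: 28
  O: 1
Molecular formula: C13H28O.
Molar mass = 200.366 g/mol.
Mass from O: 1 × 15.999 = 15.999 g/mol.
%O = 15.999 / 200.366 × 100 = 7.98%.

7.98%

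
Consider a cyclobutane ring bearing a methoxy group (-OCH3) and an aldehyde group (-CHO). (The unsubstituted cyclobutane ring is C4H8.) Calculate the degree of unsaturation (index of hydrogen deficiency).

2

Atom tally by fragment:
  cyclobutane ring core → C:4 H:8
  (− 2 ring H displaced by substituents)
  + OCH3 → C:1 H:3 O:1
  + CHO → C:1 H:1 O:1
Element totals:
  C: 6
  H: 10
  O: 2
Molecular formula: C6H10O2.
DoU = (2C + 2 + N − H − X) / 2 = (2·6 + 2 + 0 − 10 − 0) / 2 = 2.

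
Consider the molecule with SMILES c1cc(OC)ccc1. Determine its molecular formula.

C7H8O

Atom tally by fragment:
  benzene ring core → C:6 H:6
  (− 1 ring H displaced by substituents)
  + OCH3 → C:1 H:3 O:1
Element totals:
  C: 7
  H: 8
  O: 1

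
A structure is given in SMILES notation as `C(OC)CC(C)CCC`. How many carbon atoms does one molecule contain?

Atom tally by fragment:
  CH3OCH2 → C:2 H:5 O:1
  CH2 → C:1 H:2
  CH(CH3) → C:2 H:4
  CH2 → C:1 H:2
  CH2 → C:1 H:2
  CH3 → C:1 H:3
Element totals:
  C: 8
  H: 18
  O: 1

8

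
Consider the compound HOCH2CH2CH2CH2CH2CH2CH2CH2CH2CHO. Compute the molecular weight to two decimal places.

Element totals:
  C: 10
  H: 20
  O: 2
Molecular formula: C10H20O2.
  M = 10(12.011) + 20(1.008) + 2(15.999)
    = 120.110 + 20.160 + 31.998 = 172.268

172.27 g/mol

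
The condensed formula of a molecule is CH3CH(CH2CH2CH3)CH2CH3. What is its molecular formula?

C7H16

Atom tally by fragment:
  CH3 → C:1 H:3
  CH(CH2CH2CH3) → C:4 H:8
  CH2 → C:1 H:2
  CH3 → C:1 H:3
Element totals:
  C: 7
  H: 16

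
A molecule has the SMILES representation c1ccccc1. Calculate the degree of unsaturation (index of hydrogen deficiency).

Atom tally by fragment:
  benzene ring core → C:6 H:6
Element totals:
  C: 6
  H: 6
Molecular formula: C6H6.
DoU = (2C + 2 + N − H − X) / 2 = (2·6 + 2 + 0 − 6 − 0) / 2 = 4.

4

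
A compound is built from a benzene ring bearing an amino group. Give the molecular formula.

C6H7N

Atom tally by fragment:
  benzene ring core → C:6 H:6
  (− 1 ring H displaced by substituents)
  + NH2 → N:1 H:2
Element totals:
  C: 6
  H: 7
  N: 1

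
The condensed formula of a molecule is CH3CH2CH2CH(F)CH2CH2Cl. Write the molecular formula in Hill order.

C6H12ClF

Element totals:
  C: 6
  H: 12
  Cl: 1
  F: 1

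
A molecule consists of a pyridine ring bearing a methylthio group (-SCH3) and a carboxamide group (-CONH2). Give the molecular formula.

C7H8N2OS

Atom tally by fragment:
  pyridine ring core → C:5 H:5 N:1
  (− 2 ring H displaced by substituents)
  + SCH3 → C:1 H:3 S:1
  + CONH2 → C:1 H:2 O:1 N:1
Element totals:
  C: 7
  H: 8
  N: 2
  O: 1
  S: 1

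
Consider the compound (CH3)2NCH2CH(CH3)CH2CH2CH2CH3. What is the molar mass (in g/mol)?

Element totals:
  C: 9
  H: 21
  N: 1
Molecular formula: C9H21N.
  M = 9(12.011) + 21(1.008) + 14.007
    = 108.099 + 21.168 + 14.007 = 143.274

143.27 g/mol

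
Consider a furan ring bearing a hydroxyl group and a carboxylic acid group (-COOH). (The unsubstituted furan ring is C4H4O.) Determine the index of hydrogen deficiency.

4

Atom tally by fragment:
  furan ring core → C:4 H:4 O:1
  (− 2 ring H displaced by substituents)
  + OH → O:1 H:1
  + COOH → C:1 H:1 O:2
Element totals:
  C: 5
  H: 4
  O: 4
Molecular formula: C5H4O4.
DoU = (2C + 2 + N − H − X) / 2 = (2·5 + 2 + 0 − 4 − 0) / 2 = 4.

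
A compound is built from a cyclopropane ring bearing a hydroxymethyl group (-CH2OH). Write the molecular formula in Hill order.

Atom tally by fragment:
  cyclopropane ring core → C:3 H:6
  (− 1 ring H displaced by substituents)
  + CH2OH → C:1 H:3 O:1
Element totals:
  C: 4
  H: 8
  O: 1

C4H8O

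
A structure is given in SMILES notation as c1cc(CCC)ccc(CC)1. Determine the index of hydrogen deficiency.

4

Atom tally by fragment:
  benzene ring core → C:6 H:6
  (− 2 ring H displaced by substituents)
  + CH2CH2CH3 → C:3 H:7
  + C2H5 → C:2 H:5
Element totals:
  C: 11
  H: 16
Molecular formula: C11H16.
DoU = (2C + 2 + N − H − X) / 2 = (2·11 + 2 + 0 − 16 − 0) / 2 = 4.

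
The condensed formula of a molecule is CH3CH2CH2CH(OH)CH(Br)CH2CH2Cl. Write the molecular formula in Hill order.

C7H14BrClO

Atom tally by fragment:
  CH3 → C:1 H:3
  CH2 → C:1 H:2
  CH2 → C:1 H:2
  CH(OH) → C:1 H:2 O:1
  CH(Br) → C:1 H:1 Br:1
  CH2 → C:1 H:2
  CH2Cl → C:1 H:2 Cl:1
Element totals:
  C: 7
  H: 14
  Br: 1
  Cl: 1
  O: 1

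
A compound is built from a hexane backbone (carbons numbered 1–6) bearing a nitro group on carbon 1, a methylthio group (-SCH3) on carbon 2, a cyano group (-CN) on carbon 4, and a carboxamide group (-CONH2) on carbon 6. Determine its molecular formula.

Atom tally by fragment:
  O2NCH2 → C:1 H:2 N:1 O:2
  CH(SCH3) → C:2 H:4 S:1
  CH2 → C:1 H:2
  CH(CN) → C:2 H:1 N:1
  CH2 → C:1 H:2
  CH2CONH2 → C:2 H:4 O:1 N:1
Element totals:
  C: 9
  H: 15
  N: 3
  O: 3
  S: 1

C9H15N3O3S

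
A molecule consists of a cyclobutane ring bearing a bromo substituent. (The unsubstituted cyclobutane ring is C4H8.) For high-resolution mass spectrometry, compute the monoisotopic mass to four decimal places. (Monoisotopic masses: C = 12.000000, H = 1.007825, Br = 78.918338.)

Atom tally by fragment:
  cyclobutane ring core → C:4 H:8
  (− 1 ring H displaced by substituents)
  + Br → Br:1
Element totals:
  C: 4
  H: 7
  Br: 1
Molecular formula: C4H7Br.
  M = 4(12.0) + 7(1.007825) + 78.918338
    = 48.000000 + 7.054775 + 78.918338 = 133.973113

133.9731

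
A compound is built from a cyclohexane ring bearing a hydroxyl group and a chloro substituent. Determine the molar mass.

Atom tally by fragment:
  cyclohexane ring core → C:6 H:12
  (− 2 ring H displaced by substituents)
  + OH → O:1 H:1
  + Cl → Cl:1
Element totals:
  C: 6
  H: 11
  Cl: 1
  O: 1
Molecular formula: C6H11ClO.
  M = 6(12.011) + 11(1.008) + 35.45 + 15.999
    = 72.066 + 11.088 + 35.450 + 15.999 = 134.603

134.60 g/mol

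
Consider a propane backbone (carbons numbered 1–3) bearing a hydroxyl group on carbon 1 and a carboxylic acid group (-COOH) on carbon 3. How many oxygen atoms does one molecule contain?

3

Atom tally by fragment:
  HOCH2 → C:1 H:3 O:1
  CH2 → C:1 H:2
  CH2COOH → C:2 H:3 O:2
Element totals:
  C: 4
  H: 8
  O: 3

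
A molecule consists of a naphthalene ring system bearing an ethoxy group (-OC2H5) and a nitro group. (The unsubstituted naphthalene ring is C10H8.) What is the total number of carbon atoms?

Atom tally by fragment:
  naphthalene ring system core → C:10 H:8
  (− 2 ring H displaced by substituents)
  + OC2H5 → C:2 H:5 O:1
  + NO2 → N:1 O:2
Element totals:
  C: 12
  H: 11
  N: 1
  O: 3

12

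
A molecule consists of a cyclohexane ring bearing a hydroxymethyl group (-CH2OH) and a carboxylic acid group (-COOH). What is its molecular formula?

Atom tally by fragment:
  cyclohexane ring core → C:6 H:12
  (− 2 ring H displaced by substituents)
  + CH2OH → C:1 H:3 O:1
  + COOH → C:1 H:1 O:2
Element totals:
  C: 8
  H: 14
  O: 3

C8H14O3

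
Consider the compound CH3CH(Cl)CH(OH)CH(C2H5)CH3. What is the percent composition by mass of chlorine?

Atom tally by fragment:
  CH3 → C:1 H:3
  CH(Cl) → C:1 H:1 Cl:1
  CH(OH) → C:1 H:2 O:1
  CH(C2H5) → C:3 H:6
  CH3 → C:1 H:3
Element totals:
  C: 7
  H: 15
  Cl: 1
  O: 1
Molecular formula: C7H15ClO.
Molar mass = 150.646 g/mol.
Mass from Cl: 1 × 35.45 = 35.450 g/mol.
%Cl = 35.450 / 150.646 × 100 = 23.53%.

23.53%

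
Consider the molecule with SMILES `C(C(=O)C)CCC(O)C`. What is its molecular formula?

C7H14O2

Atom tally by fragment:
  CH3COCH2 → C:3 H:5 O:1
  CH2 → C:1 H:2
  CH2 → C:1 H:2
  CH(OH) → C:1 H:2 O:1
  CH3 → C:1 H:3
Element totals:
  C: 7
  H: 14
  O: 2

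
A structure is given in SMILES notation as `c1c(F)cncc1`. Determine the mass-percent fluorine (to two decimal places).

19.57%

Atom tally by fragment:
  pyridine ring core → C:5 H:5 N:1
  (− 1 ring H displaced by substituents)
  + F → F:1
Element totals:
  C: 5
  H: 4
  F: 1
  N: 1
Molecular formula: C5H4FN.
Molar mass = 97.092 g/mol.
Mass from F: 1 × 18.998 = 18.998 g/mol.
%F = 18.998 / 97.092 × 100 = 19.57%.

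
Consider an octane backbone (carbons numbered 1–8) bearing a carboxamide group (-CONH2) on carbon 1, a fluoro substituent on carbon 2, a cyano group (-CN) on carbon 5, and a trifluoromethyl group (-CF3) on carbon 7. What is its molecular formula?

C11H16F4N2O

Atom tally by fragment:
  H2NOCCH2 → C:2 H:4 O:1 N:1
  CH(F) → C:1 H:1 F:1
  CH2 → C:1 H:2
  CH2 → C:1 H:2
  CH(CN) → C:2 H:1 N:1
  CH2 → C:1 H:2
  CH(CF3) → C:2 H:1 F:3
  CH3 → C:1 H:3
Element totals:
  C: 11
  H: 16
  F: 4
  N: 2
  O: 1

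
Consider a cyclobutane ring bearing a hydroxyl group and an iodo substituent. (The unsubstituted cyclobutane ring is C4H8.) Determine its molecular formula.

Atom tally by fragment:
  cyclobutane ring core → C:4 H:8
  (− 2 ring H displaced by substituents)
  + OH → O:1 H:1
  + I → I:1
Element totals:
  C: 4
  H: 7
  I: 1
  O: 1

C4H7IO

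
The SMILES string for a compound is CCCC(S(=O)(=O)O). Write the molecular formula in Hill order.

Atom tally by fragment:
  CH3 → C:1 H:3
  CH2 → C:1 H:2
  CH2 → C:1 H:2
  CH2SO3H → C:1 H:3 S:1 O:3
Element totals:
  C: 4
  H: 10
  O: 3
  S: 1

C4H10O3S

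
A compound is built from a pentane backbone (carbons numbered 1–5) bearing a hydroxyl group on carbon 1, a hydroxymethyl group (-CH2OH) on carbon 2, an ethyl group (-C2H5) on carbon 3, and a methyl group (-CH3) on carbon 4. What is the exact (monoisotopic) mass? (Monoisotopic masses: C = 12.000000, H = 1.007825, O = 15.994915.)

Atom tally by fragment:
  HOCH2 → C:1 H:3 O:1
  CH(CH2OH) → C:2 H:4 O:1
  CH(C2H5) → C:3 H:6
  CH(CH3) → C:2 H:4
  CH3 → C:1 H:3
Element totals:
  C: 9
  H: 20
  O: 2
Molecular formula: C9H20O2.
  M = 9(12.0) + 20(1.007825) + 2(15.994915)
    = 108.000000 + 20.156500 + 31.989830 = 160.146330

160.1463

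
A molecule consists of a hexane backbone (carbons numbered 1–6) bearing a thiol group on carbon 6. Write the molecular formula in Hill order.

C6H14S

Atom tally by fragment:
  CH3 → C:1 H:3
  CH2 → C:1 H:2
  CH2 → C:1 H:2
  CH2 → C:1 H:2
  CH2 → C:1 H:2
  CH2SH → C:1 H:3 S:1
Element totals:
  C: 6
  H: 14
  S: 1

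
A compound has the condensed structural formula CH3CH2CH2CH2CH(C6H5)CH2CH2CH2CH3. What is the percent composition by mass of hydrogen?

Element totals:
  C: 15
  H: 24
Molecular formula: C15H24.
Molar mass = 204.357 g/mol.
Mass from H: 24 × 1.008 = 24.192 g/mol.
%H = 24.192 / 204.357 × 100 = 11.84%.

11.84%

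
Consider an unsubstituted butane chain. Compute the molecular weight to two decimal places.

Atom tally by fragment:
  CH3 → C:1 H:3
  CH2 → C:1 H:2
  CH2 → C:1 H:2
  CH3 → C:1 H:3
Element totals:
  C: 4
  H: 10
Molecular formula: C4H10.
  M = 4(12.011) + 10(1.008)
    = 48.044 + 10.080 = 58.124

58.12 g/mol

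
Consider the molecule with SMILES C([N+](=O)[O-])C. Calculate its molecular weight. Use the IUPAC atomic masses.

75.07 g/mol

Atom tally by fragment:
  O2NCH2 → C:1 H:2 N:1 O:2
  CH3 → C:1 H:3
Element totals:
  C: 2
  H: 5
  N: 1
  O: 2
Molecular formula: C2H5NO2.
  M = 2(12.011) + 5(1.008) + 14.007 + 2(15.999)
    = 24.022 + 5.040 + 14.007 + 31.998 = 75.067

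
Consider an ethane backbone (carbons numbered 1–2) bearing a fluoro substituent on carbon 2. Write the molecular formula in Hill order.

C2H5F

Atom tally by fragment:
  CH3 → C:1 H:3
  CH2F → C:1 H:2 F:1
Element totals:
  C: 2
  H: 5
  F: 1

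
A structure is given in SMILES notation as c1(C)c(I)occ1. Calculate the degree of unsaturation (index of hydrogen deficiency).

Atom tally by fragment:
  furan ring core → C:4 H:4 O:1
  (− 2 ring H displaced by substituents)
  + CH3 → C:1 H:3
  + I → I:1
Element totals:
  C: 5
  H: 5
  I: 1
  O: 1
Molecular formula: C5H5IO.
DoU = (2C + 2 + N − H − X) / 2 = (2·5 + 2 + 0 − 5 − 1) / 2 = 3.

3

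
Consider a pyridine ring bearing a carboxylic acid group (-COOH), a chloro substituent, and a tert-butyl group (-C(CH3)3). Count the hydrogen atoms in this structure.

Atom tally by fragment:
  pyridine ring core → C:5 H:5 N:1
  (− 3 ring H displaced by substituents)
  + COOH → C:1 H:1 O:2
  + Cl → Cl:1
  + C(CH3)3 → C:4 H:9
Element totals:
  C: 10
  H: 12
  Cl: 1
  N: 1
  O: 2

12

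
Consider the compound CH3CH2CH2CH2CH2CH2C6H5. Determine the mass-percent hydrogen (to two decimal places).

Element totals:
  C: 12
  H: 18
Molecular formula: C12H18.
Molar mass = 162.276 g/mol.
Mass from H: 18 × 1.008 = 18.144 g/mol.
%H = 18.144 / 162.276 × 100 = 11.18%.

11.18%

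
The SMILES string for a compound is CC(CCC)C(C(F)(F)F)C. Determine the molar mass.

168.20 g/mol

Atom tally by fragment:
  CH3 → C:1 H:3
  CH(CH2CH2CH3) → C:4 H:8
  CH(CF3) → C:2 H:1 F:3
  CH3 → C:1 H:3
Element totals:
  C: 8
  H: 15
  F: 3
Molecular formula: C8H15F3.
  M = 8(12.011) + 15(1.008) + 3(18.998)
    = 96.088 + 15.120 + 56.994 = 168.202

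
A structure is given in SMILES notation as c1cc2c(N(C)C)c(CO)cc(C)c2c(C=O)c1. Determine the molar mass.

243.31 g/mol

Atom tally by fragment:
  naphthalene ring system core → C:10 H:8
  (− 4 ring H displaced by substituents)
  + N(CH3)2 → N:1 C:2 H:6
  + CH2OH → C:1 H:3 O:1
  + CH3 → C:1 H:3
  + CHO → C:1 H:1 O:1
Element totals:
  C: 15
  H: 17
  N: 1
  O: 2
Molecular formula: C15H17NO2.
  M = 15(12.011) + 17(1.008) + 14.007 + 2(15.999)
    = 180.165 + 17.136 + 14.007 + 31.998 = 243.306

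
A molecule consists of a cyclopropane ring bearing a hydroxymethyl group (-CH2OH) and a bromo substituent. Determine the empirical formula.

C4H7BrO

Atom tally by fragment:
  cyclopropane ring core → C:3 H:6
  (− 2 ring H displaced by substituents)
  + CH2OH → C:1 H:3 O:1
  + Br → Br:1
Element totals:
  C: 4
  H: 7
  Br: 1
  O: 1
Molecular formula: C4H7BrO.
gcd of subscripts (1, 4, 7, 1) = 1, so the empirical formula equals the molecular formula.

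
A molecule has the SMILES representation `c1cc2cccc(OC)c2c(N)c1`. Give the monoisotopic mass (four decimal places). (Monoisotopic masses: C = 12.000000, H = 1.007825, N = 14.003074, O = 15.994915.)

173.0841

Atom tally by fragment:
  naphthalene ring system core → C:10 H:8
  (− 2 ring H displaced by substituents)
  + OCH3 → C:1 H:3 O:1
  + NH2 → N:1 H:2
Element totals:
  C: 11
  H: 11
  N: 1
  O: 1
Molecular formula: C11H11NO.
  M = 11(12.0) + 11(1.007825) + 14.003074 + 15.994915
    = 132.000000 + 11.086075 + 14.003074 + 15.994915 = 173.084064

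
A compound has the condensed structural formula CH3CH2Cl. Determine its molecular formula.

C2H5Cl

Element totals:
  C: 2
  H: 5
  Cl: 1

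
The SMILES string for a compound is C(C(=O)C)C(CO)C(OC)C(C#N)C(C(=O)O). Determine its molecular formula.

C11H17NO5

Atom tally by fragment:
  CH3COCH2 → C:3 H:5 O:1
  CH(CH2OH) → C:2 H:4 O:1
  CH(OCH3) → C:2 H:4 O:1
  CH(CN) → C:2 H:1 N:1
  CH2COOH → C:2 H:3 O:2
Element totals:
  C: 11
  H: 17
  N: 1
  O: 5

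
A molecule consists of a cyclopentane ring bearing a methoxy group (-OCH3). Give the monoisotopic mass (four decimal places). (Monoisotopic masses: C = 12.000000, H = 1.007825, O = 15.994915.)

Atom tally by fragment:
  cyclopentane ring core → C:5 H:10
  (− 1 ring H displaced by substituents)
  + OCH3 → C:1 H:3 O:1
Element totals:
  C: 6
  H: 12
  O: 1
Molecular formula: C6H12O.
  M = 6(12.0) + 12(1.007825) + 15.994915
    = 72.000000 + 12.093900 + 15.994915 = 100.088815

100.0888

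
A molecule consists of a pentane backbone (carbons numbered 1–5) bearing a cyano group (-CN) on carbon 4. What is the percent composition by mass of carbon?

74.17%

Atom tally by fragment:
  CH3 → C:1 H:3
  CH2 → C:1 H:2
  CH2 → C:1 H:2
  CH(CN) → C:2 H:1 N:1
  CH3 → C:1 H:3
Element totals:
  C: 6
  H: 11
  N: 1
Molecular formula: C6H11N.
Molar mass = 97.161 g/mol.
Mass from C: 6 × 12.011 = 72.066 g/mol.
%C = 72.066 / 97.161 × 100 = 74.17%.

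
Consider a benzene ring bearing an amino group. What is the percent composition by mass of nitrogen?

Atom tally by fragment:
  benzene ring core → C:6 H:6
  (− 1 ring H displaced by substituents)
  + NH2 → N:1 H:2
Element totals:
  C: 6
  H: 7
  N: 1
Molecular formula: C6H7N.
Molar mass = 93.129 g/mol.
Mass from N: 1 × 14.007 = 14.007 g/mol.
%N = 14.007 / 93.129 × 100 = 15.04%.

15.04%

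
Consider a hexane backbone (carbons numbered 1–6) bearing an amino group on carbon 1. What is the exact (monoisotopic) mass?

Atom tally by fragment:
  H2NCH2 → C:1 H:4 N:1
  CH2 → C:1 H:2
  CH2 → C:1 H:2
  CH2 → C:1 H:2
  CH2 → C:1 H:2
  CH3 → C:1 H:3
Element totals:
  C: 6
  H: 15
  N: 1
Molecular formula: C6H15N.
  M = 6(12.0) + 15(1.007825) + 14.003074
    = 72.000000 + 15.117375 + 14.003074 = 101.120449

101.1204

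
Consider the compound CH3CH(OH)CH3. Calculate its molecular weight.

60.10 g/mol

Atom tally by fragment:
  CH3 → C:1 H:3
  CH(OH) → C:1 H:2 O:1
  CH3 → C:1 H:3
Element totals:
  C: 3
  H: 8
  O: 1
Molecular formula: C3H8O.
  M = 3(12.011) + 8(1.008) + 15.999
    = 36.033 + 8.064 + 15.999 = 60.096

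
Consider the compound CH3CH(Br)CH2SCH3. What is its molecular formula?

C4H9BrS

Atom tally by fragment:
  CH3 → C:1 H:3
  CH(Br) → C:1 H:1 Br:1
  CH2SCH3 → C:2 H:5 S:1
Element totals:
  C: 4
  H: 9
  Br: 1
  S: 1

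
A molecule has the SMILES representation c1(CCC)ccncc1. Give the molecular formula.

C8H11N

Atom tally by fragment:
  pyridine ring core → C:5 H:5 N:1
  (− 1 ring H displaced by substituents)
  + CH2CH2CH3 → C:3 H:7
Element totals:
  C: 8
  H: 11
  N: 1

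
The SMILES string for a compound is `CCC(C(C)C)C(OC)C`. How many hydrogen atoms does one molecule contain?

20

Atom tally by fragment:
  CH3 → C:1 H:3
  CH2 → C:1 H:2
  CH(CH(CH3)2) → C:4 H:8
  CH(OCH3) → C:2 H:4 O:1
  CH3 → C:1 H:3
Element totals:
  C: 9
  H: 20
  O: 1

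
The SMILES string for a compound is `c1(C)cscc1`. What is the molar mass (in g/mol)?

98.16 g/mol

Atom tally by fragment:
  thiophene ring core → C:4 H:4 S:1
  (− 1 ring H displaced by substituents)
  + CH3 → C:1 H:3
Element totals:
  C: 5
  H: 6
  S: 1
Molecular formula: C5H6S.
  M = 5(12.011) + 6(1.008) + 32.06
    = 60.055 + 6.048 + 32.060 = 98.163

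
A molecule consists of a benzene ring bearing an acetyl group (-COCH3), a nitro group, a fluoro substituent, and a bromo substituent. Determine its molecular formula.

C8H5BrFNO3

Atom tally by fragment:
  benzene ring core → C:6 H:6
  (− 4 ring H displaced by substituents)
  + COCH3 → C:2 H:3 O:1
  + NO2 → N:1 O:2
  + F → F:1
  + Br → Br:1
Element totals:
  C: 8
  H: 5
  Br: 1
  F: 1
  N: 1
  O: 3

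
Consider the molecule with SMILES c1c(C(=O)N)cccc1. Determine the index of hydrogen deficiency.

5

Atom tally by fragment:
  benzene ring core → C:6 H:6
  (− 1 ring H displaced by substituents)
  + CONH2 → C:1 H:2 O:1 N:1
Element totals:
  C: 7
  H: 7
  N: 1
  O: 1
Molecular formula: C7H7NO.
DoU = (2C + 2 + N − H − X) / 2 = (2·7 + 2 + 1 − 7 − 0) / 2 = 5.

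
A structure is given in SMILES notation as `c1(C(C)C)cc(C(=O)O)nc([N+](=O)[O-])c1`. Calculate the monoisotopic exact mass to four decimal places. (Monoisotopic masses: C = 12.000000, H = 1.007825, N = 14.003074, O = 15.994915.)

210.0641

Atom tally by fragment:
  pyridine ring core → C:5 H:5 N:1
  (− 3 ring H displaced by substituents)
  + CH(CH3)2 → C:3 H:7
  + COOH → C:1 H:1 O:2
  + NO2 → N:1 O:2
Element totals:
  C: 9
  H: 10
  N: 2
  O: 4
Molecular formula: C9H10N2O4.
  M = 9(12.0) + 10(1.007825) + 2(14.003074) + 4(15.994915)
    = 108.000000 + 10.078250 + 28.006148 + 63.979660 = 210.064058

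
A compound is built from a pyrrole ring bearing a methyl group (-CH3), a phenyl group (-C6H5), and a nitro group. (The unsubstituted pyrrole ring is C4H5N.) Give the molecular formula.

C11H10N2O2

Atom tally by fragment:
  pyrrole ring core → C:4 H:5 N:1
  (− 3 ring H displaced by substituents)
  + CH3 → C:1 H:3
  + C6H5 → C:6 H:5
  + NO2 → N:1 O:2
Element totals:
  C: 11
  H: 10
  N: 2
  O: 2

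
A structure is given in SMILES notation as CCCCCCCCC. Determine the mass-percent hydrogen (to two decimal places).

Atom tally by fragment:
  CH3 → C:1 H:3
  CH2 → C:1 H:2
  CH2 → C:1 H:2
  CH2 → C:1 H:2
  CH2 → C:1 H:2
  CH2 → C:1 H:2
  CH2 → C:1 H:2
  CH2 → C:1 H:2
  CH3 → C:1 H:3
Element totals:
  C: 9
  H: 20
Molecular formula: C9H20.
Molar mass = 128.259 g/mol.
Mass from H: 20 × 1.008 = 20.160 g/mol.
%H = 20.160 / 128.259 × 100 = 15.72%.

15.72%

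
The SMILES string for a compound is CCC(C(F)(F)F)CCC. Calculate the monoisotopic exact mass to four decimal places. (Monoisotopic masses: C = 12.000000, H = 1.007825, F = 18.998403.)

154.0969

Atom tally by fragment:
  CH3 → C:1 H:3
  CH2 → C:1 H:2
  CH(CF3) → C:2 H:1 F:3
  CH2 → C:1 H:2
  CH2 → C:1 H:2
  CH3 → C:1 H:3
Element totals:
  C: 7
  H: 13
  F: 3
Molecular formula: C7H13F3.
  M = 7(12.0) + 13(1.007825) + 3(18.998403)
    = 84.000000 + 13.101725 + 56.995209 = 154.096934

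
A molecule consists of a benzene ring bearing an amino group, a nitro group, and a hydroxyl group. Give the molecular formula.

Atom tally by fragment:
  benzene ring core → C:6 H:6
  (− 3 ring H displaced by substituents)
  + NH2 → N:1 H:2
  + NO2 → N:1 O:2
  + OH → O:1 H:1
Element totals:
  C: 6
  H: 6
  N: 2
  O: 3

C6H6N2O3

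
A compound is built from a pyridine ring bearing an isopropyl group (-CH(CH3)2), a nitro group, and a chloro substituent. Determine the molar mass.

Atom tally by fragment:
  pyridine ring core → C:5 H:5 N:1
  (− 3 ring H displaced by substituents)
  + CH(CH3)2 → C:3 H:7
  + NO2 → N:1 O:2
  + Cl → Cl:1
Element totals:
  C: 8
  H: 9
  Cl: 1
  N: 2
  O: 2
Molecular formula: C8H9ClN2O2.
  M = 8(12.011) + 9(1.008) + 35.45 + 2(14.007) + 2(15.999)
    = 96.088 + 9.072 + 35.450 + 28.014 + 31.998 = 200.622

200.62 g/mol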